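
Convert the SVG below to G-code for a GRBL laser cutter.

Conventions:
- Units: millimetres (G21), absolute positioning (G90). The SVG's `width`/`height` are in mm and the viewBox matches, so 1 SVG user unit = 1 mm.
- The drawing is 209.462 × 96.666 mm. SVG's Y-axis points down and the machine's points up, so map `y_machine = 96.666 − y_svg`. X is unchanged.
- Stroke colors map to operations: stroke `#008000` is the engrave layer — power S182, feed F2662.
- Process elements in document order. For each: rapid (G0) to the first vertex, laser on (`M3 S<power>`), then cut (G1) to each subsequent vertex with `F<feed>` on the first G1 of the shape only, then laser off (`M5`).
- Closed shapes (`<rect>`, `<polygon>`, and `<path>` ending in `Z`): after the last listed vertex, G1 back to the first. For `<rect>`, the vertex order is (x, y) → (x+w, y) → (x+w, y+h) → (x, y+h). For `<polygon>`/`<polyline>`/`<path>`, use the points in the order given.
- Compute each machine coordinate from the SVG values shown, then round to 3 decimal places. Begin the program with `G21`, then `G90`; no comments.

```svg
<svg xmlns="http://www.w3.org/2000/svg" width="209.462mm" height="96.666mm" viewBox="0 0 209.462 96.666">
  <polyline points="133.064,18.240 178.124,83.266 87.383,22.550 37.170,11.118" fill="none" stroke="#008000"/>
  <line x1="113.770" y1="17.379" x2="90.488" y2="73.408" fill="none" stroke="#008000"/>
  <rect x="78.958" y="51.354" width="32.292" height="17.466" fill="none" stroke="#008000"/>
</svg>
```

G21
G90
G0 X133.064 Y78.426
M3 S182
G1 X178.124 Y13.400 F2662
G1 X87.383 Y74.116
G1 X37.170 Y85.548
M5
G0 X113.770 Y79.287
M3 S182
G1 X90.488 Y23.258 F2662
M5
G0 X78.958 Y45.312
M3 S182
G1 X111.250 Y45.312 F2662
G1 X111.250 Y27.846
G1 X78.958 Y27.846
G1 X78.958 Y45.312
M5

Since the viewBox matches the mm dimensions, user units are millimetres directly. The only transform is the Y-flip y_m = 96.666 − y_svg.

Shape 1 is a open polyline drawn with `<polyline>`. Its stroke #008000 means engrave at S182, F2662. After flipping Y the toolpath is (133.064,78.426) → (178.124,13.400) → (87.383,74.116) → (37.170,85.548).

Shape 2 is a line segment drawn with `<line>`. Its stroke #008000 means engrave at S182, F2662. After flipping Y the toolpath is (113.770,79.287) → (90.488,23.258).

Shape 3 is a rectangle drawn with `<rect>`. Its stroke #008000 means engrave at S182, F2662. After flipping Y the toolpath is (78.958,45.312) → (111.250,45.312) → (111.250,27.846) → (78.958,27.846) → (78.958,45.312), returning to the start.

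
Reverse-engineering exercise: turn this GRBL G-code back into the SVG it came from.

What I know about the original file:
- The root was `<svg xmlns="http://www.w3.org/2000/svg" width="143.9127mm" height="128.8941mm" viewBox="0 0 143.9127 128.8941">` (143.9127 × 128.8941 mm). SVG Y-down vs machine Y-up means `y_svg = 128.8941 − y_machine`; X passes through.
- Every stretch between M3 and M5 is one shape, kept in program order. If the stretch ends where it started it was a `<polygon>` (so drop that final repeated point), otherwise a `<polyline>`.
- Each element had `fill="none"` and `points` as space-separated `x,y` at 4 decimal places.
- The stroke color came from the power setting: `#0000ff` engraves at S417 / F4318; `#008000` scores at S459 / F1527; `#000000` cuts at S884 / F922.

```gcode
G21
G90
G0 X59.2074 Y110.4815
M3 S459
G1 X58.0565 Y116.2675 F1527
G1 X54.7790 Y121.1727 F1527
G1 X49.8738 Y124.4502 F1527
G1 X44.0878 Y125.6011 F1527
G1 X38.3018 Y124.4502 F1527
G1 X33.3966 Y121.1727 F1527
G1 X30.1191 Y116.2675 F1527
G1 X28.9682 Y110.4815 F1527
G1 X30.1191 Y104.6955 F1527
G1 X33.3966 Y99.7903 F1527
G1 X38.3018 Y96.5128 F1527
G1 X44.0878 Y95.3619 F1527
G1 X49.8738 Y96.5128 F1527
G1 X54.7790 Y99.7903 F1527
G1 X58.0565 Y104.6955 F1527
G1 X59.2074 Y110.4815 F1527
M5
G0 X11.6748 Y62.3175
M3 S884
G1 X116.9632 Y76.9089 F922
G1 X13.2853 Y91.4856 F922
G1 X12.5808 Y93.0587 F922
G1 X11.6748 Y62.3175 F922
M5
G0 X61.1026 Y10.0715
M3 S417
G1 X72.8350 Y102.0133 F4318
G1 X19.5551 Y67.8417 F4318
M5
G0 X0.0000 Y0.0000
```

y_svg = 128.8941 − y_m.

[1] S459→`#008000` (score); closed run; points: 59.2074,18.4126 58.0565,12.6266 54.7790,7.7214 49.8738,4.4439 44.0878,3.2930 38.3018,4.4439 33.3966,7.7214 30.1191,12.6266 28.9682,18.4126 30.1191,24.1986 33.3966,29.1038 38.3018,32.3813 44.0878,33.5322 49.8738,32.3813 54.7790,29.1038 58.0565,24.1986

[2] S884→`#000000` (cut); closed run; points: 11.6748,66.5766 116.9632,51.9852 13.2853,37.4085 12.5808,35.8354

[3] S417→`#0000ff` (engrave); open run; points: 61.1026,118.8226 72.8350,26.8808 19.5551,61.0524

<svg xmlns="http://www.w3.org/2000/svg" width="143.9127mm" height="128.8941mm" viewBox="0 0 143.9127 128.8941">
  <polygon points="59.2074,18.4126 58.0565,12.6266 54.7790,7.7214 49.8738,4.4439 44.0878,3.2930 38.3018,4.4439 33.3966,7.7214 30.1191,12.6266 28.9682,18.4126 30.1191,24.1986 33.3966,29.1038 38.3018,32.3813 44.0878,33.5322 49.8738,32.3813 54.7790,29.1038 58.0565,24.1986" fill="none" stroke="#008000"/>
  <polygon points="11.6748,66.5766 116.9632,51.9852 13.2853,37.4085 12.5808,35.8354" fill="none" stroke="#000000"/>
  <polyline points="61.1026,118.8226 72.8350,26.8808 19.5551,61.0524" fill="none" stroke="#0000ff"/>
</svg>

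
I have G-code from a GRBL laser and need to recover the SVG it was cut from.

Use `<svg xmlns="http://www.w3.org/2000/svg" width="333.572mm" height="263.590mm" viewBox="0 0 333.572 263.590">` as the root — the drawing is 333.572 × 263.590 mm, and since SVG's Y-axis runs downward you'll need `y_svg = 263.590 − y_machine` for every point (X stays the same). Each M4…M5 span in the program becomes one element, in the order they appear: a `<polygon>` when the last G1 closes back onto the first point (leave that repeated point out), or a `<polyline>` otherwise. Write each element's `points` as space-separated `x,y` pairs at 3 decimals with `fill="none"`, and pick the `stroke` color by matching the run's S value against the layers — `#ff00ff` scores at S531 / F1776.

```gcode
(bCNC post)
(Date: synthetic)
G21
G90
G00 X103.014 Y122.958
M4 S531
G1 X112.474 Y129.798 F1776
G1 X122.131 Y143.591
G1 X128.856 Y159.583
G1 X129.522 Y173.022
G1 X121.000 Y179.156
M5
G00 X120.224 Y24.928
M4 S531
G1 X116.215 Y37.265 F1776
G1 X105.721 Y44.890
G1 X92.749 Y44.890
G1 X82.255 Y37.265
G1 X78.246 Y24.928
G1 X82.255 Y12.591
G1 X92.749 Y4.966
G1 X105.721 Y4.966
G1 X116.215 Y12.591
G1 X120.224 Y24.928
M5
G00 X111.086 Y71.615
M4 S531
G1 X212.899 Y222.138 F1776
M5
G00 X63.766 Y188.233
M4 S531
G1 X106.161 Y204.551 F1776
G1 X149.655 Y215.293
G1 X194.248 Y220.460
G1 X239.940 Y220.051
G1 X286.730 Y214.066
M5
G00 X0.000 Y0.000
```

Each laser-on run becomes one SVG element. Flip Y back into SVG space with y_svg = 263.590 − y_machine. Every run uses S531, so all elements get stroke `#ff00ff` (score).

Run 1: The run is open, so emit a `<polyline>` with points (Y-flipped): 103.014,140.632 112.474,133.792 122.131,119.999 128.856,104.007 129.522,90.568 121.000,84.434.

Run 2: The run returns to its start, so emit a `<polygon>` with points (Y-flipped): 120.224,238.662 116.215,226.325 105.721,218.700 92.749,218.700 82.255,226.325 78.246,238.662 82.255,250.999 92.749,258.624 105.721,258.624 116.215,250.999.

Run 3: The run is open, so emit a `<polyline>` with points (Y-flipped): 111.086,191.975 212.899,41.452.

Run 4: The run is open, so emit a `<polyline>` with points (Y-flipped): 63.766,75.357 106.161,59.039 149.655,48.297 194.248,43.130 239.940,43.539 286.730,49.524.

<svg xmlns="http://www.w3.org/2000/svg" width="333.572mm" height="263.590mm" viewBox="0 0 333.572 263.590">
  <polyline points="103.014,140.632 112.474,133.792 122.131,119.999 128.856,104.007 129.522,90.568 121.000,84.434" fill="none" stroke="#ff00ff"/>
  <polygon points="120.224,238.662 116.215,226.325 105.721,218.700 92.749,218.700 82.255,226.325 78.246,238.662 82.255,250.999 92.749,258.624 105.721,258.624 116.215,250.999" fill="none" stroke="#ff00ff"/>
  <polyline points="111.086,191.975 212.899,41.452" fill="none" stroke="#ff00ff"/>
  <polyline points="63.766,75.357 106.161,59.039 149.655,48.297 194.248,43.130 239.940,43.539 286.730,49.524" fill="none" stroke="#ff00ff"/>
</svg>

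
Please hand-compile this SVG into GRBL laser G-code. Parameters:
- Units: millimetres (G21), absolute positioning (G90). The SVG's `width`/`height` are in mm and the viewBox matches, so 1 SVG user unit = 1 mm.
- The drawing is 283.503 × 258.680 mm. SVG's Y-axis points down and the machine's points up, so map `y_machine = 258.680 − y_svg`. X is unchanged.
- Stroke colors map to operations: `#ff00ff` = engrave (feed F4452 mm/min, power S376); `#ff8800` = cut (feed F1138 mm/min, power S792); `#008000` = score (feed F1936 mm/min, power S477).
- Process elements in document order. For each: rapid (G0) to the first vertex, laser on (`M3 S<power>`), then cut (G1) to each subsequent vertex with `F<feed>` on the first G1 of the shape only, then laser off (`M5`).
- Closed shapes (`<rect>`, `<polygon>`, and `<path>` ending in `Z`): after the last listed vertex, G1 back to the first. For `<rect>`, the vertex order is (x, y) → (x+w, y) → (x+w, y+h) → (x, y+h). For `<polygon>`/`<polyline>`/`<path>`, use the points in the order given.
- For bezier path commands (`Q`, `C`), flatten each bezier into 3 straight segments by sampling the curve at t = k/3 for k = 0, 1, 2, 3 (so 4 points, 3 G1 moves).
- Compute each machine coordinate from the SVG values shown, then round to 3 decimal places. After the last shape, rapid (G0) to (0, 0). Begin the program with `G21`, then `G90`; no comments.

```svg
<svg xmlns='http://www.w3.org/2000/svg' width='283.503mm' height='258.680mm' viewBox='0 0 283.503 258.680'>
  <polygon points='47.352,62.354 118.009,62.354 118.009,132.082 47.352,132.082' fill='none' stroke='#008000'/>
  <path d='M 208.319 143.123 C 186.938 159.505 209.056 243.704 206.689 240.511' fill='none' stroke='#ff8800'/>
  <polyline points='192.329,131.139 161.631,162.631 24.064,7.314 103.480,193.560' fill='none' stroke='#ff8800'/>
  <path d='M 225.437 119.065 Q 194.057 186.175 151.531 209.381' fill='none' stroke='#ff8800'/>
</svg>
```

G21
G90
G0 X47.352 Y196.326
M3 S477
G1 X118.009 Y196.326 F1936
G1 X118.009 Y126.598
G1 X47.352 Y126.598
G1 X47.352 Y196.326
M5
G0 X208.319 Y115.557
M3 S792
G1 X198.920 Y82.318 F1138
G1 X203.412 Y38.358
G1 X206.689 Y18.169
M5
G0 X192.329 Y127.541
M3 S792
G1 X161.631 Y96.049 F1138
G1 X24.064 Y251.366
G1 X103.480 Y65.120
M5
G0 X225.437 Y139.615
M3 S792
G1 X203.279 Y99.753 F1138
G1 X178.643 Y69.648
G1 X151.531 Y49.299
M5
G0 X0.000 Y0.000

viewBox `0 0 283.503 258.680` with mm width/height → 1 unit = 1 mm. Flip: y_m = 258.680 − y_svg.

**Shape 1** — `<polygon>` rectangle, stroke `#008000` → score (S477, F1936). Machine vertices: (47.352,196.326) → (118.009,196.326) → (118.009,126.598) → (47.352,126.598) → (47.352,196.326). Closed: final G1 returns to the first vertex.

**Shape 2** — `<path>` cubic bezier, stroke `#ff8800` → cut (S792, F1138). Control points (SVG): P0=(208.319,143.123), P1=(186.938,159.505), P2=(209.056,243.704), P3=(206.689,240.511); sampled at t=k/3. Machine vertices: (208.319,115.557) → (198.920,82.318) → (203.412,38.358) → (206.689,18.169). Open path.

**Shape 3** — `<polyline>` open polyline, stroke `#ff8800` → cut (S792, F1138). Machine vertices: (192.329,127.541) → (161.631,96.049) → (24.064,251.366) → (103.480,65.120). Open path.

**Shape 4** — `<path>` quadratic bezier, stroke `#ff8800` → cut (S792, F1138). Control points (SVG): P0=(225.437,119.065), P1=(194.057,186.175), P2=(151.531,209.381); sampled at t=k/3. Machine vertices: (225.437,139.615) → (203.279,99.753) → (178.643,69.648) → (151.531,49.299). Open path.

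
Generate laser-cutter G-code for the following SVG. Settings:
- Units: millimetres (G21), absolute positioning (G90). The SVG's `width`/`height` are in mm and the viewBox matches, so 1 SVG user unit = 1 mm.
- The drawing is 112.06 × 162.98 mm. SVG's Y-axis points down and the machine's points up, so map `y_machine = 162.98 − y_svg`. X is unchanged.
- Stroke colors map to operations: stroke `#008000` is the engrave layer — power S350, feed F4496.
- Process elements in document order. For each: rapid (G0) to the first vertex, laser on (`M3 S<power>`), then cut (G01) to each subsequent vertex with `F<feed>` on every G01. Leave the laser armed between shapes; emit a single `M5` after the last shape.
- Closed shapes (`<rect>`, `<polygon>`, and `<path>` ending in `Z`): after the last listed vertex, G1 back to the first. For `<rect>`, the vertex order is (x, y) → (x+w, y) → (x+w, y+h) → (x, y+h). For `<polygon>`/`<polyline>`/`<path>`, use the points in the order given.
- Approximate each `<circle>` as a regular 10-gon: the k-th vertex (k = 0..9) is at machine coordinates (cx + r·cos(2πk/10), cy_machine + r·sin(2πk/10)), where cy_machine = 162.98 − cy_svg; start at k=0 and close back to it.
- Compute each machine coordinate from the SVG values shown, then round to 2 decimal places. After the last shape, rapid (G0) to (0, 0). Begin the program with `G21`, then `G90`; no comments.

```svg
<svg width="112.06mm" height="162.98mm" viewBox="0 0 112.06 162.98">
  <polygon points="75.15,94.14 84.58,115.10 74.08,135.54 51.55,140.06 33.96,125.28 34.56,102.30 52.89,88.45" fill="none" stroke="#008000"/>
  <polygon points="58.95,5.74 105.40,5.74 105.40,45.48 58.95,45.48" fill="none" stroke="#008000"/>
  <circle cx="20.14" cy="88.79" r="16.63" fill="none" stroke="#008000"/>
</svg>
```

G21
G90
G0 X75.15 Y68.84
M3 S350
G01 X84.58 Y47.88 F4496
G01 X74.08 Y27.44 F4496
G01 X51.55 Y22.92 F4496
G01 X33.96 Y37.70 F4496
G01 X34.56 Y60.68 F4496
G01 X52.89 Y74.53 F4496
G01 X75.15 Y68.84 F4496
G0 X58.95 Y157.24
M3 S350
G01 X105.40 Y157.24 F4496
G01 X105.40 Y117.50 F4496
G01 X58.95 Y117.50 F4496
G01 X58.95 Y157.24 F4496
G0 X36.77 Y74.19
M3 S350
G01 X33.59 Y83.96 F4496
G01 X25.28 Y90.01 F4496
G01 X15.00 Y90.01 F4496
G01 X6.69 Y83.96 F4496
G01 X3.51 Y74.19 F4496
G01 X6.69 Y64.42 F4496
G01 X15.00 Y58.37 F4496
G01 X25.28 Y58.37 F4496
G01 X33.59 Y64.42 F4496
G01 X36.77 Y74.19 F4496
M5
G0 X0.00 Y0.00

viewBox `0 0 112.06 162.98` with mm width/height → 1 unit = 1 mm. Flip: y_m = 162.98 − y_svg.

**Shape 1** — `<polygon>` regular polygon, stroke `#008000` → engrave (S350, F4496). Machine vertices: (75.15,68.84) → (84.58,47.88) → (74.08,27.44) → (51.55,22.92) → (33.96,37.70) → (34.56,60.68) → (52.89,74.53) → (75.15,68.84). Closed: final G1 returns to the first vertex.

**Shape 2** — `<polygon>` rectangle, stroke `#008000` → engrave (S350, F4496). Machine vertices: (58.95,157.24) → (105.40,157.24) → (105.40,117.50) → (58.95,117.50) → (58.95,157.24). Closed: final G1 returns to the first vertex.

**Shape 3** — `<circle>` circle, stroke `#008000` → engrave (S350, F4496). Machine vertices: (36.77,74.19) → (33.59,83.96) → (25.28,90.01) → (15.00,90.01) → (6.69,83.96) → (3.51,74.19) → (6.69,64.42) → (15.00,58.37) → (25.28,58.37) → (33.59,64.42) → (36.77,74.19). Closed: final G1 returns to the first vertex.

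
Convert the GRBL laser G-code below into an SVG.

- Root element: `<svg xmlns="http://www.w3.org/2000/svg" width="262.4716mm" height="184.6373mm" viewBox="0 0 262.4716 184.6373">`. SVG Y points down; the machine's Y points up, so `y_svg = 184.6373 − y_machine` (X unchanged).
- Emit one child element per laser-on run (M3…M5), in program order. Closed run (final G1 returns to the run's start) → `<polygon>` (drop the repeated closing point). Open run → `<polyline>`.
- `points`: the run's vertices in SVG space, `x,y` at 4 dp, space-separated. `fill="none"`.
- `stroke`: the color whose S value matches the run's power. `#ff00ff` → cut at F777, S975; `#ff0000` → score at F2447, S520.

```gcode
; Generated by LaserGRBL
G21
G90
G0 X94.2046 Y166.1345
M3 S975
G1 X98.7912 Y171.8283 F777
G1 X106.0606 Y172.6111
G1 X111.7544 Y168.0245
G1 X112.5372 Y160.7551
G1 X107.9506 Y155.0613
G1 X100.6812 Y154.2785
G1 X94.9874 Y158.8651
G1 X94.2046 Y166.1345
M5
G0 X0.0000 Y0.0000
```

<svg xmlns="http://www.w3.org/2000/svg" width="262.4716mm" height="184.6373mm" viewBox="0 0 262.4716 184.6373">
  <polygon points="94.2046,18.5028 98.7912,12.8090 106.0606,12.0262 111.7544,16.6128 112.5372,23.8822 107.9506,29.5760 100.6812,30.3588 94.9874,25.7722" fill="none" stroke="#ff00ff"/>
</svg>

y_svg = 184.6373 − y_m. Every run uses S975, so all elements get stroke `#ff00ff` (cut).

[1] closed run; points: 94.2046,18.5028 98.7912,12.8090 106.0606,12.0262 111.7544,16.6128 112.5372,23.8822 107.9506,29.5760 100.6812,30.3588 94.9874,25.7722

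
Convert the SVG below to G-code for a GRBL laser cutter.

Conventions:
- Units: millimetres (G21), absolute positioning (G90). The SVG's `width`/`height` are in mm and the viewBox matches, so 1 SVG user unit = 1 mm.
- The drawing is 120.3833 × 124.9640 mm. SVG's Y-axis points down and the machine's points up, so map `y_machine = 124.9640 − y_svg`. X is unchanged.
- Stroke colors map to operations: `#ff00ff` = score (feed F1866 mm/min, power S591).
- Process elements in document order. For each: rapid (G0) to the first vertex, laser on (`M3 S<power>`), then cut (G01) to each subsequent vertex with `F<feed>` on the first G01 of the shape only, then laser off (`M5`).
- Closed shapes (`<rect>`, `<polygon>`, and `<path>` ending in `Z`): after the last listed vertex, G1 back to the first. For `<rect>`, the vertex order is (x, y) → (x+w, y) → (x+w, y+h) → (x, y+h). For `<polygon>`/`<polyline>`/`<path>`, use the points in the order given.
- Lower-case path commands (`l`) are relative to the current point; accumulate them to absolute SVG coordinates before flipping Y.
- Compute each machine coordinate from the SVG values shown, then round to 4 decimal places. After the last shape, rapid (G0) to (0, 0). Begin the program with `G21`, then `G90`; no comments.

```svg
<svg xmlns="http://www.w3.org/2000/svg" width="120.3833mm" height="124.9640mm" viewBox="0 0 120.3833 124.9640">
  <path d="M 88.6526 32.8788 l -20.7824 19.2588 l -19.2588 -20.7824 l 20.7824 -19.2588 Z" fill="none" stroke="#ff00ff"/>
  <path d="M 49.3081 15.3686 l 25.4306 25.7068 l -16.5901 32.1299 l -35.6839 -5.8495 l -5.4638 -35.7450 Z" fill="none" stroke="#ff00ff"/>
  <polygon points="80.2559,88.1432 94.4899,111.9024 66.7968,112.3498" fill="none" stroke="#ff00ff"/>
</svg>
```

viewBox `0 0 120.3833 124.9640` with mm width/height → 1 unit = 1 mm. Flip: y_m = 124.9640 − y_svg.

**Shape 1** — `<path>` regular polygon, stroke `#ff00ff` → score (S591, F1866). Machine vertices: (88.6526,92.0852) → (67.8702,72.8264) → (48.6114,93.6088) → (69.3938,112.8676) → (88.6526,92.0852). Closed: final G1 returns to the first vertex.

**Shape 2** — `<path>` regular polygon, stroke `#ff00ff` → score (S591, F1866). Machine vertices: (49.3081,109.5954) → (74.7387,83.8886) → (58.1486,51.7587) → (22.4647,57.6082) → (17.0009,93.3532) → (49.3081,109.5954). Closed: final G1 returns to the first vertex.

**Shape 3** — `<polygon>` regular polygon, stroke `#ff00ff` → score (S591, F1866). Machine vertices: (80.2559,36.8208) → (94.4899,13.0616) → (66.7968,12.6142) → (80.2559,36.8208). Closed: final G1 returns to the first vertex.

G21
G90
G0 X88.6526 Y92.0852
M3 S591
G01 X67.8702 Y72.8264 F1866
G01 X48.6114 Y93.6088
G01 X69.3938 Y112.8676
G01 X88.6526 Y92.0852
M5
G0 X49.3081 Y109.5954
M3 S591
G01 X74.7387 Y83.8886 F1866
G01 X58.1486 Y51.7587
G01 X22.4647 Y57.6082
G01 X17.0009 Y93.3532
G01 X49.3081 Y109.5954
M5
G0 X80.2559 Y36.8208
M3 S591
G01 X94.4899 Y13.0616 F1866
G01 X66.7968 Y12.6142
G01 X80.2559 Y36.8208
M5
G0 X0.0000 Y0.0000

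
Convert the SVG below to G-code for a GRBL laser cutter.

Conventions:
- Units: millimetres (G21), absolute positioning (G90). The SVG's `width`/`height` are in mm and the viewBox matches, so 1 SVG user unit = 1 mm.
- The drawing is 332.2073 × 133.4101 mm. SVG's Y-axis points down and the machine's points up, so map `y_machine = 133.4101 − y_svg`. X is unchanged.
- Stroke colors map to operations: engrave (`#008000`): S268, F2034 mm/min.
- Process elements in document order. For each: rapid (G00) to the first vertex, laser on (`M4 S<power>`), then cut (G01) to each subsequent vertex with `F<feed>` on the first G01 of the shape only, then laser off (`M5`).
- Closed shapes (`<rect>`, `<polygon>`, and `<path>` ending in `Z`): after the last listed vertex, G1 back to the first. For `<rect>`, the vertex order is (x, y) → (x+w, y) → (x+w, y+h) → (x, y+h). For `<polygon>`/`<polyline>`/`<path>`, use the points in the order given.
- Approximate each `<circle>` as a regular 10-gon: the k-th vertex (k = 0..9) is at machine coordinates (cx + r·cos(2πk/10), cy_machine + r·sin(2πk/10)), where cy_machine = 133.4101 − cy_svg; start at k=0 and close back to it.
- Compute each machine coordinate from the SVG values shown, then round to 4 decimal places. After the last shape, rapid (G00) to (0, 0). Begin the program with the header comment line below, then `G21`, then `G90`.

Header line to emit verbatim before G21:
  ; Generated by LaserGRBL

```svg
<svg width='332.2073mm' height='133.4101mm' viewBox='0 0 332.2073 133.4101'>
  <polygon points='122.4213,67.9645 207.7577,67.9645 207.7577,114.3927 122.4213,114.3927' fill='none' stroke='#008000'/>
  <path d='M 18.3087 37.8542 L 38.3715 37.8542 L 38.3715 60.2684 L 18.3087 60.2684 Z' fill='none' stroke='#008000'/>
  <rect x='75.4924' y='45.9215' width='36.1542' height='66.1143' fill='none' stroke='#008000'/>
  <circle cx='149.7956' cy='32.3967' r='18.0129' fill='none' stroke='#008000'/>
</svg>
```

; Generated by LaserGRBL
G21
G90
G00 X122.4213 Y65.4456
M4 S268
G01 X207.7577 Y65.4456 F2034
G01 X207.7577 Y19.0174
G01 X122.4213 Y19.0174
G01 X122.4213 Y65.4456
M5
G00 X18.3087 Y95.5559
M4 S268
G01 X38.3715 Y95.5559 F2034
G01 X38.3715 Y73.1417
G01 X18.3087 Y73.1417
G01 X18.3087 Y95.5559
M5
G00 X75.4924 Y87.4886
M4 S268
G01 X111.6466 Y87.4886 F2034
G01 X111.6466 Y21.3743
G01 X75.4924 Y21.3743
G01 X75.4924 Y87.4886
M5
G00 X167.8085 Y101.0134
M4 S268
G01 X164.3683 Y111.6011 F2034
G01 X155.3619 Y118.1447
G01 X144.2293 Y118.1447
G01 X135.2229 Y111.6011
G01 X131.7827 Y101.0134
G01 X135.2229 Y90.4257
G01 X144.2293 Y83.8821
G01 X155.3619 Y83.8821
G01 X164.3683 Y90.4257
G01 X167.8085 Y101.0134
M5
G00 X0.0000 Y0.0000

Since the viewBox matches the mm dimensions, user units are millimetres directly. The only transform is the Y-flip y_m = 133.4101 − y_svg.

Shape 1 is a rectangle drawn with `<polygon>`. Its stroke #008000 means engrave at S268, F2034. After flipping Y the toolpath is (122.4213,65.4456) → (207.7577,65.4456) → (207.7577,19.0174) → (122.4213,19.0174) → (122.4213,65.4456), returning to the start.

Shape 2 is a rectangle drawn with `<path>`. Its stroke #008000 means engrave at S268, F2034. After flipping Y the toolpath is (18.3087,95.5559) → (38.3715,95.5559) → (38.3715,73.1417) → (18.3087,73.1417) → (18.3087,95.5559), returning to the start.

Shape 3 is a rectangle drawn with `<rect>`. Its stroke #008000 means engrave at S268, F2034. After flipping Y the toolpath is (75.4924,87.4886) → (111.6466,87.4886) → (111.6466,21.3743) → (75.4924,21.3743) → (75.4924,87.4886), returning to the start.

Shape 4 is a circle drawn with `<circle>`. Its stroke #008000 means engrave at S268, F2034. After flipping Y the toolpath is (167.8085,101.0134) → (164.3683,111.6011) → (155.3619,118.1447) → (144.2293,118.1447) → (135.2229,111.6011) → (131.7827,101.0134) → (135.2229,90.4257) → (144.2293,83.8821) → (155.3619,83.8821) → (164.3683,90.4257) → (167.8085,101.0134), returning to the start.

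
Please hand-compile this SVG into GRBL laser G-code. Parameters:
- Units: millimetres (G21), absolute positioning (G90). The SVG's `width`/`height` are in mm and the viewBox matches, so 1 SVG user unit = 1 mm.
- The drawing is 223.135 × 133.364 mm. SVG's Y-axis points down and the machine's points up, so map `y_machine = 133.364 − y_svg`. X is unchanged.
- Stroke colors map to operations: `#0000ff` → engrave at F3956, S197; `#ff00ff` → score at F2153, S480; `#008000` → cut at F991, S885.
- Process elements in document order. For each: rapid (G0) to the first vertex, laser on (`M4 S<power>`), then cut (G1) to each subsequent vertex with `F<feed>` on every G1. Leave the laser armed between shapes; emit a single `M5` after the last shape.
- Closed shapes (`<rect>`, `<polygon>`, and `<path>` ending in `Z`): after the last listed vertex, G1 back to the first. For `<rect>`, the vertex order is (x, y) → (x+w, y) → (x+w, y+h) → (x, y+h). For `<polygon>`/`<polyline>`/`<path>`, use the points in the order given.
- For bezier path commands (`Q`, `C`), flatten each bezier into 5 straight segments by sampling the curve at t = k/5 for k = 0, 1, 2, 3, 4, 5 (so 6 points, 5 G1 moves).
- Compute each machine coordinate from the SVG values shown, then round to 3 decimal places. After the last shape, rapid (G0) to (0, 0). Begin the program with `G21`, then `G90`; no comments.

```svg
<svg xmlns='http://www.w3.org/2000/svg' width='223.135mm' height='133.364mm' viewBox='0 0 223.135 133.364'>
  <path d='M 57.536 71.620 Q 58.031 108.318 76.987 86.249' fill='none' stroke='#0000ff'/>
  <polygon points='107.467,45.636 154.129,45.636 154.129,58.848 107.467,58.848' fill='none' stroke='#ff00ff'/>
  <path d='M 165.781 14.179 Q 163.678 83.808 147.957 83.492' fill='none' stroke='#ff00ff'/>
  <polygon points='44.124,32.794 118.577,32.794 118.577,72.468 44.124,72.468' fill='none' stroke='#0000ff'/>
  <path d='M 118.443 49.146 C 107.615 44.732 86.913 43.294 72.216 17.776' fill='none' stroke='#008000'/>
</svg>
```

1 u = 1 mm; y_m = 133.364 − y.

[1] `<path>` quadratic bezier, #0000ff→engrave S197 F3956: (57.536,61.744) → (58.472,49.415) → (60.886,41.788) → (64.776,38.863) → (70.143,40.638) → (76.987,47.115)

[2] `<polygon>` rectangle, #ff00ff→score S480 F2153: (107.467,87.728) → (154.129,87.728) → (154.129,74.516) → (107.467,74.516) → (107.467,87.728) (closed)

[3] `<path>` quadratic bezier, #ff00ff→score S480 F2153: (165.781,119.185) → (164.395,94.131) → (161.920,74.673) → (158.355,60.810) → (153.701,52.543) → (147.957,49.872)

[4] `<polygon>` rectangle, #0000ff→engrave S197 F3956: (44.124,100.570) → (118.577,100.570) → (118.577,60.896) → (44.124,60.896) → (44.124,100.570) (closed)

[5] `<path>` cubic bezier, #008000→cut S885 F991: (118.443,84.218) → (110.888,86.726) → (101.726,89.818) → (91.719,94.793) → (81.628,102.950) → (72.216,115.588)

G21
G90
G0 X57.536 Y61.744
M4 S197
G1 X58.472 Y49.415 F3956
G1 X60.886 Y41.788 F3956
G1 X64.776 Y38.863 F3956
G1 X70.143 Y40.638 F3956
G1 X76.987 Y47.115 F3956
G0 X107.467 Y87.728
M4 S480
G1 X154.129 Y87.728 F2153
G1 X154.129 Y74.516 F2153
G1 X107.467 Y74.516 F2153
G1 X107.467 Y87.728 F2153
G0 X165.781 Y119.185
M4 S480
G1 X164.395 Y94.131 F2153
G1 X161.920 Y74.673 F2153
G1 X158.355 Y60.810 F2153
G1 X153.701 Y52.543 F2153
G1 X147.957 Y49.872 F2153
G0 X44.124 Y100.570
M4 S197
G1 X118.577 Y100.570 F3956
G1 X118.577 Y60.896 F3956
G1 X44.124 Y60.896 F3956
G1 X44.124 Y100.570 F3956
G0 X118.443 Y84.218
M4 S885
G1 X110.888 Y86.726 F991
G1 X101.726 Y89.818 F991
G1 X91.719 Y94.793 F991
G1 X81.628 Y102.950 F991
G1 X72.216 Y115.588 F991
M5
G0 X0.000 Y0.000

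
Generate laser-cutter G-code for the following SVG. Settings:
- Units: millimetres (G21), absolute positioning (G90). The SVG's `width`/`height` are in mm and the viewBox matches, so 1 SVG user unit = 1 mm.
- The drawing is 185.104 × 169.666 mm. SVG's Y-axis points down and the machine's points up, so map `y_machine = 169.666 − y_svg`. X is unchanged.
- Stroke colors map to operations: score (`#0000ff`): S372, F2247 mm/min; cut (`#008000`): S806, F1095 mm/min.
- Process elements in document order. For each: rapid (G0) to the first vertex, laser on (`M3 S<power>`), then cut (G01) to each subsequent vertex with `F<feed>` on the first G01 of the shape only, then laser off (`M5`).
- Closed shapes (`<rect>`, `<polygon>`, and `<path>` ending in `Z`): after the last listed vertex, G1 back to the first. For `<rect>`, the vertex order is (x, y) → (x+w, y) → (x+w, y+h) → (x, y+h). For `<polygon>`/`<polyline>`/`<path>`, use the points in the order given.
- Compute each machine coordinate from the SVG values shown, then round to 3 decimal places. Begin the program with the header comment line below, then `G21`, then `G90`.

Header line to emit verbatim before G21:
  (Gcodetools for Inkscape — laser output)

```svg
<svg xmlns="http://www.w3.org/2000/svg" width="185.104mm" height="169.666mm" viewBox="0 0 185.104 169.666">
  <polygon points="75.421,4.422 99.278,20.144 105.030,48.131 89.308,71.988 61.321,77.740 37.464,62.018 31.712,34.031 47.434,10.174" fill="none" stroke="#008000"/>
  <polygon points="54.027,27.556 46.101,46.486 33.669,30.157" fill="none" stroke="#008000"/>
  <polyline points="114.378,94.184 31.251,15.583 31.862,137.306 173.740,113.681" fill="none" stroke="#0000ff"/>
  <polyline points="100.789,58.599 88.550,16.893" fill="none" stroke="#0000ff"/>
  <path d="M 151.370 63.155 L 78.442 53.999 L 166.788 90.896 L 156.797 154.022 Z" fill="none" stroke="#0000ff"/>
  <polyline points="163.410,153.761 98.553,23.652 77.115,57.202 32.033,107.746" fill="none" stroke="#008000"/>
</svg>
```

viewBox `0 0 185.104 169.666` with mm width/height → 1 unit = 1 mm. Flip: y_m = 169.666 − y_svg.

**Shape 1** — `<polygon>` regular polygon, stroke `#008000` → cut (S806, F1095). Machine vertices: (75.421,165.244) → (99.278,149.522) → (105.030,121.535) → (89.308,97.678) → (61.321,91.926) → (37.464,107.648) → (31.712,135.635) → (47.434,159.492) → (75.421,165.244). Closed: final G1 returns to the first vertex.

**Shape 2** — `<polygon>` regular polygon, stroke `#008000` → cut (S806, F1095). Machine vertices: (54.027,142.110) → (46.101,123.180) → (33.669,139.509) → (54.027,142.110). Closed: final G1 returns to the first vertex.

**Shape 3** — `<polyline>` open polyline, stroke `#0000ff` → score (S372, F2247). Machine vertices: (114.378,75.482) → (31.251,154.083) → (31.862,32.360) → (173.740,55.985). Open path.

**Shape 4** — `<polyline>` line segment, stroke `#0000ff` → score (S372, F2247). Machine vertices: (100.789,111.067) → (88.550,152.773). Open path.

**Shape 5** — `<path>` closed polygon, stroke `#0000ff` → score (S372, F2247). Machine vertices: (151.370,106.511) → (78.442,115.667) → (166.788,78.770) → (156.797,15.644) → (151.370,106.511). Closed: final G1 returns to the first vertex.

**Shape 6** — `<polyline>` open polyline, stroke `#008000` → cut (S806, F1095). Machine vertices: (163.410,15.905) → (98.553,146.014) → (77.115,112.464) → (32.033,61.920). Open path.

(Gcodetools for Inkscape — laser output)
G21
G90
G0 X75.421 Y165.244
M3 S806
G01 X99.278 Y149.522 F1095
G01 X105.030 Y121.535
G01 X89.308 Y97.678
G01 X61.321 Y91.926
G01 X37.464 Y107.648
G01 X31.712 Y135.635
G01 X47.434 Y159.492
G01 X75.421 Y165.244
M5
G0 X54.027 Y142.110
M3 S806
G01 X46.101 Y123.180 F1095
G01 X33.669 Y139.509
G01 X54.027 Y142.110
M5
G0 X114.378 Y75.482
M3 S372
G01 X31.251 Y154.083 F2247
G01 X31.862 Y32.360
G01 X173.740 Y55.985
M5
G0 X100.789 Y111.067
M3 S372
G01 X88.550 Y152.773 F2247
M5
G0 X151.370 Y106.511
M3 S372
G01 X78.442 Y115.667 F2247
G01 X166.788 Y78.770
G01 X156.797 Y15.644
G01 X151.370 Y106.511
M5
G0 X163.410 Y15.905
M3 S806
G01 X98.553 Y146.014 F1095
G01 X77.115 Y112.464
G01 X32.033 Y61.920
M5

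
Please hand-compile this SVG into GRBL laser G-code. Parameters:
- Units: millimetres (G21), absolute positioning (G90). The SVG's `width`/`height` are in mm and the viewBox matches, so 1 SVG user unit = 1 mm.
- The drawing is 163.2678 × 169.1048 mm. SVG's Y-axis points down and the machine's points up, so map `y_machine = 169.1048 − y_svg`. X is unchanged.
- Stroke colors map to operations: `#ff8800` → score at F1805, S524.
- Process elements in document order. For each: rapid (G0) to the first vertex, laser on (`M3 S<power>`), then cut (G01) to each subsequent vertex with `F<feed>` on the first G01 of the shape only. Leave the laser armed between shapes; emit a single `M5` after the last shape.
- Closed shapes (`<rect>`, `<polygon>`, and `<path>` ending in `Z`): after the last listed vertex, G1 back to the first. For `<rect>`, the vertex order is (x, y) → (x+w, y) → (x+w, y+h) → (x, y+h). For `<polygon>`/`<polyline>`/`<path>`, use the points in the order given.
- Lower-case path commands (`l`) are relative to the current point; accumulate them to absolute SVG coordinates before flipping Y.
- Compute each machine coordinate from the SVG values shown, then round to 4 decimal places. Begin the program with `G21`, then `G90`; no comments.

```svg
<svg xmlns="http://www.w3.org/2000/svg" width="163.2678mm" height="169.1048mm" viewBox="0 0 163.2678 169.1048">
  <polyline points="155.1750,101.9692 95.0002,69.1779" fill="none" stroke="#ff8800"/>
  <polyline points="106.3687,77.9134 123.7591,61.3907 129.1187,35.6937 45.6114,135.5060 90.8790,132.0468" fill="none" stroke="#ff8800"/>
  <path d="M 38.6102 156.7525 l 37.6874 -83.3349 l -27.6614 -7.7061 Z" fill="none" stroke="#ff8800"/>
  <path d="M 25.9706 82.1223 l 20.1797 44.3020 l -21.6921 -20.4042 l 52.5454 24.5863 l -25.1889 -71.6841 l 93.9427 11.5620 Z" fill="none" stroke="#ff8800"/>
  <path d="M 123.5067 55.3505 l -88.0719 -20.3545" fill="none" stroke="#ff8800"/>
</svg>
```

G21
G90
G0 X155.1750 Y67.1356
M3 S524
G01 X95.0002 Y99.9269 F1805
G0 X106.3687 Y91.1914
M3 S524
G01 X123.7591 Y107.7141 F1805
G01 X129.1187 Y133.4111
G01 X45.6114 Y33.5988
G01 X90.8790 Y37.0580
G0 X38.6102 Y12.3523
M3 S524
G01 X76.2976 Y95.6872 F1805
G01 X48.6362 Y103.3933
G01 X38.6102 Y12.3523
G0 X25.9706 Y86.9825
M3 S524
G01 X46.1503 Y42.6805 F1805
G01 X24.4582 Y63.0847
G01 X77.0036 Y38.4984
G01 X51.8147 Y110.1825
G01 X145.7574 Y98.6205
G01 X25.9706 Y86.9825
G0 X123.5067 Y113.7543
M3 S524
G01 X35.4348 Y134.1088 F1805
M5

Since the viewBox matches the mm dimensions, user units are millimetres directly. The only transform is the Y-flip y_m = 169.1048 − y_svg.

Shape 1 is a line segment drawn with `<polyline>`. Its stroke #ff8800 means score at S524, F1805. After flipping Y the toolpath is (155.1750,67.1356) → (95.0002,99.9269).

Shape 2 is a open polyline drawn with `<polyline>`. Its stroke #ff8800 means score at S524, F1805. After flipping Y the toolpath is (106.3687,91.1914) → (123.7591,107.7141) → (129.1187,133.4111) → (45.6114,33.5988) → (90.8790,37.0580).

Shape 3 is a closed polygon drawn with `<path>`. Its stroke #ff8800 means score at S524, F1805. After flipping Y the toolpath is (38.6102,12.3523) → (76.2976,95.6872) → (48.6362,103.3933) → (38.6102,12.3523), returning to the start.

Shape 4 is a closed polygon drawn with `<path>`. Its stroke #ff8800 means score at S524, F1805. After flipping Y the toolpath is (25.9706,86.9825) → (46.1503,42.6805) → (24.4582,63.0847) → (77.0036,38.4984) → (51.8147,110.1825) → (145.7574,98.6205) → (25.9706,86.9825), returning to the start.

Shape 5 is a line segment drawn with `<path>`. Its stroke #ff8800 means score at S524, F1805. After flipping Y the toolpath is (123.5067,113.7543) → (35.4348,134.1088).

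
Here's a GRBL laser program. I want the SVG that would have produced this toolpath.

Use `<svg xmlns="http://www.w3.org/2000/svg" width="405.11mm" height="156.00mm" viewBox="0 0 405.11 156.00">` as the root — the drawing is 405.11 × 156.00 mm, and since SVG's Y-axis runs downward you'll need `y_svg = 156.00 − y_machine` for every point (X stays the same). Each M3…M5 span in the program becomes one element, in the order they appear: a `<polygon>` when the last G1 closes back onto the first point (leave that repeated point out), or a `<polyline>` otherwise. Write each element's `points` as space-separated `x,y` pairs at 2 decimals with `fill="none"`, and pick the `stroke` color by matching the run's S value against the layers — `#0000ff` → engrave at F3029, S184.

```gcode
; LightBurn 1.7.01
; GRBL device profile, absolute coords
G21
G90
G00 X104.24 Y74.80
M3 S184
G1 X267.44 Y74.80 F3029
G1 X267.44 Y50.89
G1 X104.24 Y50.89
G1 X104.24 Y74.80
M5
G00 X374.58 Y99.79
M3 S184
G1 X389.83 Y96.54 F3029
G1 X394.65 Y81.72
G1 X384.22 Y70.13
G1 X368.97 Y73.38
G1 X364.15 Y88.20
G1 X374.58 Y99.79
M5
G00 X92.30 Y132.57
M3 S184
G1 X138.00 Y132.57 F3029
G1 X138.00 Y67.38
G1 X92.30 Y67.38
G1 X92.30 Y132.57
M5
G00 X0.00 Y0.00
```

y_svg = 156.00 − y_m. Every run uses S184, so all elements get stroke `#0000ff` (engrave).

[1] closed run; points: 104.24,81.20 267.44,81.20 267.44,105.11 104.24,105.11

[2] closed run; points: 374.58,56.21 389.83,59.46 394.65,74.28 384.22,85.87 368.97,82.62 364.15,67.80

[3] closed run; points: 92.30,23.43 138.00,23.43 138.00,88.62 92.30,88.62

<svg xmlns="http://www.w3.org/2000/svg" width="405.11mm" height="156.00mm" viewBox="0 0 405.11 156.00">
  <polygon points="104.24,81.20 267.44,81.20 267.44,105.11 104.24,105.11" fill="none" stroke="#0000ff"/>
  <polygon points="374.58,56.21 389.83,59.46 394.65,74.28 384.22,85.87 368.97,82.62 364.15,67.80" fill="none" stroke="#0000ff"/>
  <polygon points="92.30,23.43 138.00,23.43 138.00,88.62 92.30,88.62" fill="none" stroke="#0000ff"/>
</svg>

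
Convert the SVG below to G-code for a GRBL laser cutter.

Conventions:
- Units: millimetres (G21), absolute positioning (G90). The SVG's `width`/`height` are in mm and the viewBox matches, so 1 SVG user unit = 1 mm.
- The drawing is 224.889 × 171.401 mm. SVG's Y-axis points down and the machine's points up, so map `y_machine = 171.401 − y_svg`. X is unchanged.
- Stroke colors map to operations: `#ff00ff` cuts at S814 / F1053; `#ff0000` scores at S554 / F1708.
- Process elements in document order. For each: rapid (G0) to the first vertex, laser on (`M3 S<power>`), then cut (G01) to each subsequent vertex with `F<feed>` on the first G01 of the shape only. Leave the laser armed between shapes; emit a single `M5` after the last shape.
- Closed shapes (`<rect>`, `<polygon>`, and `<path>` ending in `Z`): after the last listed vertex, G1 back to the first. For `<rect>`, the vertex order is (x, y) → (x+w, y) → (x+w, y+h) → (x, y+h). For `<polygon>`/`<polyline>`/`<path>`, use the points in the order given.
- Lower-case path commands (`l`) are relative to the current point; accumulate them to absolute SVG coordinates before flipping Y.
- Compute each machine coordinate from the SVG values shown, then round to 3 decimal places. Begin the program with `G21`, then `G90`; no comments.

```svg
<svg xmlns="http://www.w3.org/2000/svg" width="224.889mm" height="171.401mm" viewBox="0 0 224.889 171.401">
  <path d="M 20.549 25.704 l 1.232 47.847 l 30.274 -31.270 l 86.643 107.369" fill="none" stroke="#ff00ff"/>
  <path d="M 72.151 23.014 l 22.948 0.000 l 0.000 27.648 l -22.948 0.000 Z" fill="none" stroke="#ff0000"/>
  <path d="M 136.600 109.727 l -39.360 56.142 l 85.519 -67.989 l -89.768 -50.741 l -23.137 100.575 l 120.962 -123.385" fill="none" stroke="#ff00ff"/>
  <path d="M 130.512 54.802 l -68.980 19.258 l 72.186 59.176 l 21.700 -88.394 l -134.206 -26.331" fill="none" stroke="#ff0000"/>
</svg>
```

G21
G90
G0 X20.549 Y145.697
M3 S814
G01 X21.781 Y97.850 F1053
G01 X52.055 Y129.120
G01 X138.698 Y21.751
G0 X72.151 Y148.387
M3 S554
G01 X95.099 Y148.387 F1708
G01 X95.099 Y120.739
G01 X72.151 Y120.739
G01 X72.151 Y148.387
G0 X136.600 Y61.674
M3 S814
G01 X97.240 Y5.532 F1053
G01 X182.759 Y73.521
G01 X92.991 Y124.262
G01 X69.854 Y23.687
G01 X190.816 Y147.072
G0 X130.512 Y116.599
M3 S554
G01 X61.532 Y97.341 F1708
G01 X133.718 Y38.165
G01 X155.418 Y126.559
G01 X21.212 Y152.890
M5

viewBox `0 0 224.889 171.401` with mm width/height → 1 unit = 1 mm. Flip: y_m = 171.401 − y_svg.

**Shape 1** — `<path>` open polyline, stroke `#ff00ff` → cut (S814, F1053). Machine vertices: (20.549,145.697) → (21.781,97.850) → (52.055,129.120) → (138.698,21.751). Open path.

**Shape 2** — `<path>` rectangle, stroke `#ff0000` → score (S554, F1708). Machine vertices: (72.151,148.387) → (95.099,148.387) → (95.099,120.739) → (72.151,120.739) → (72.151,148.387). Closed: final G1 returns to the first vertex.

**Shape 3** — `<path>` open polyline, stroke `#ff00ff` → cut (S814, F1053). Machine vertices: (136.600,61.674) → (97.240,5.532) → (182.759,73.521) → (92.991,124.262) → (69.854,23.687) → (190.816,147.072). Open path.

**Shape 4** — `<path>` open polyline, stroke `#ff0000` → score (S554, F1708). Machine vertices: (130.512,116.599) → (61.532,97.341) → (133.718,38.165) → (155.418,126.559) → (21.212,152.890). Open path.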